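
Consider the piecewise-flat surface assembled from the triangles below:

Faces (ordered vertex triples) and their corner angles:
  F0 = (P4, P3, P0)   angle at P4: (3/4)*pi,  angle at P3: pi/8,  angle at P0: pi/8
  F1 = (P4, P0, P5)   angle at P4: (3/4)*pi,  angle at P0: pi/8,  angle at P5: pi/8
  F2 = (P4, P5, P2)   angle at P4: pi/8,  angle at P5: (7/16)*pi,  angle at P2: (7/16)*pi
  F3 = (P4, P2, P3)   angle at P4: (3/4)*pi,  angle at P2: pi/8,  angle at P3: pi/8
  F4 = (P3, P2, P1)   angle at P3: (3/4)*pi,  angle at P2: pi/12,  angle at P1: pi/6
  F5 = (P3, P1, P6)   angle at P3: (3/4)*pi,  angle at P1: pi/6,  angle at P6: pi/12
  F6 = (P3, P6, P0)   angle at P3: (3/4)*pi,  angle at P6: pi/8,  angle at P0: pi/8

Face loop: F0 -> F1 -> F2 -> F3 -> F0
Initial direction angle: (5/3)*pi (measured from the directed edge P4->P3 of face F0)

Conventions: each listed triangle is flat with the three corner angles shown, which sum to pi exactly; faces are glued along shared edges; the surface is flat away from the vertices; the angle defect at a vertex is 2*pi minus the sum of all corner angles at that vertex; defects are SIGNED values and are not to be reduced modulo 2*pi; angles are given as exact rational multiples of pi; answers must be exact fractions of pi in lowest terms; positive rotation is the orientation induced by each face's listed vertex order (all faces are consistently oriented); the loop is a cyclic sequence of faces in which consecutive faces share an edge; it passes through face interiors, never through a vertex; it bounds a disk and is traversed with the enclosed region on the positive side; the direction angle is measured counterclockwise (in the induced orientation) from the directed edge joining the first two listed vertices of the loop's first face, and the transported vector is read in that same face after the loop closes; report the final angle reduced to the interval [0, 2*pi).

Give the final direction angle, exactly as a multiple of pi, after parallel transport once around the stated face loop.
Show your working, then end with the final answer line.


enclosed vertex P4: corner angles sum to (19/8)*pi, defect = 2*pi - (19/8)*pi = (-3/8)*pi
transport around the loop rotates by the sum of enclosed defects; add to the initial angle mod 2*pi
final angle = (5/3)*pi - (3/8)*pi = (31/24)*pi (mod 2*pi)

Answer: final direction angle = (31/24)*pi


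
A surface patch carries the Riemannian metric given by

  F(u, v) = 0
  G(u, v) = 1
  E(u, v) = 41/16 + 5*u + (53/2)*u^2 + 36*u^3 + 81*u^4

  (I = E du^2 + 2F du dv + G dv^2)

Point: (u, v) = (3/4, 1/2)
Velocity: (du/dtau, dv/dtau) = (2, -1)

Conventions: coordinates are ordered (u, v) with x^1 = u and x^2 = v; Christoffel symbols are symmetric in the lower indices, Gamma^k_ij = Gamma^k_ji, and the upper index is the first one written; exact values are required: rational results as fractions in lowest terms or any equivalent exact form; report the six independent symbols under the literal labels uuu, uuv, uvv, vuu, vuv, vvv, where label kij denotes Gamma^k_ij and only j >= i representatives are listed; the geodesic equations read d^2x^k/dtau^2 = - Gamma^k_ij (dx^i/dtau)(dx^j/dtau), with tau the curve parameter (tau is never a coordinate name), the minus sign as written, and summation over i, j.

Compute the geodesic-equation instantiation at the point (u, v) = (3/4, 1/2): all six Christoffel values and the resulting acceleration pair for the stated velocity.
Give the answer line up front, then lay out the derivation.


Answer: Gamma_uuu = 31000/15881, Gamma_uuv = 0, Gamma_uvv = 0, Gamma_vuu = 0, Gamma_vuv = 0, Gamma_vvv = 0; accelerations (d^2u/dtau^2, d^2v/dtau^2) = (-124000/15881, 0)

E = 15881/256, F = 0, G = 1 at the point
E_u = 3875/16, E_v = 0, F_u = 0, F_v = 0, G_u = 0, G_v = 0
EG - F^2 = 15881/256;  g^inv = (256/15881) * [[1, 0], [0, 15881/256]]
first-kind symbols [ij,l] = (1/2)(d_i g_jl + d_j g_il - d_l g_ij): [uu,u] = E_u/2 = 3875/32, [uu,v] = F_u - E_v/2 = 0, [uv,u] = E_v/2 = 0, [uv,v] = G_u/2 = 0, [vv,u] = F_v - G_u/2 = 0, [vv,v] = G_v/2 = 0
Gamma^u_ij = (G*[ij,u] - F*[ij,v])/(EG - F^2), Gamma^v_ij = (E*[ij,v] - F*[ij,u])/(EG - F^2)
Gamma_uuu = 31000/15881, Gamma_uuv = 0, Gamma_uvv = 0, Gamma_vuu = 0, Gamma_vuv = 0, Gamma_vvv = 0
d^2u/dtau^2 = -(Gamma_uuu*(2)^2 + 2*Gamma_uuv*(2)*(-1) + Gamma_uvv*(-1)^2) = -124000/15881
d^2v/dtau^2 = -(Gamma_vuu*(2)^2 + 2*Gamma_vuv*(2)*(-1) + Gamma_vvv*(-1)^2) = 0


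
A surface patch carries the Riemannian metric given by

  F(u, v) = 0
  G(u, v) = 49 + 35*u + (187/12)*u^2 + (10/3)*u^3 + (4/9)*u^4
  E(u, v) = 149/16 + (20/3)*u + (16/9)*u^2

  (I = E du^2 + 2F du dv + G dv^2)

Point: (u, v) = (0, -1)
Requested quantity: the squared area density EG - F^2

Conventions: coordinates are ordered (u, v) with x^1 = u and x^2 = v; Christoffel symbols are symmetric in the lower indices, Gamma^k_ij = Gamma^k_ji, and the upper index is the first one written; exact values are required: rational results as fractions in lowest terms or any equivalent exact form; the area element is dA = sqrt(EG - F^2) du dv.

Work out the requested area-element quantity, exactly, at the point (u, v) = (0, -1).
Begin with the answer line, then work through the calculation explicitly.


Answer: EG - F^2 = 7301/16

E = 149/16, F = 0, G = 49; EG - F^2 = 7301/16


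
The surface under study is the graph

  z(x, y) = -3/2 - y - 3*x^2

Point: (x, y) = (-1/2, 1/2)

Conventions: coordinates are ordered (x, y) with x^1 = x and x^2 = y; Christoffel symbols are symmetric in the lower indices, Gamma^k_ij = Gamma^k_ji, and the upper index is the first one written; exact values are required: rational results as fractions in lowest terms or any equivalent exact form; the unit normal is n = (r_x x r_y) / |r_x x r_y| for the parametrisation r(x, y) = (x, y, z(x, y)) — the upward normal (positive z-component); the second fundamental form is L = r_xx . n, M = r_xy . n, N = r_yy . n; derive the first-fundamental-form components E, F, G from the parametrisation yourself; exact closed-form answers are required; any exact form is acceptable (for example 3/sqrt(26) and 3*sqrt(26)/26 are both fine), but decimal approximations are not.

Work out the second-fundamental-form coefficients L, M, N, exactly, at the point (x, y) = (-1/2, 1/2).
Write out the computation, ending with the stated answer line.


z_x = 3, z_y = -1, z_xx = -6, z_xy = 0, z_yy = 0
E = 10, F = -3, G = 2; answer radicand W^2 = 11
unnormalised second-form numerators: l = -6, m = 0, n = 0; L = l/sqrt(11), and similarly M = m/sqrt(W^2), N = n/sqrt(W^2)

Answer: L = -6*sqrt(11)/11, M = 0, N = 0


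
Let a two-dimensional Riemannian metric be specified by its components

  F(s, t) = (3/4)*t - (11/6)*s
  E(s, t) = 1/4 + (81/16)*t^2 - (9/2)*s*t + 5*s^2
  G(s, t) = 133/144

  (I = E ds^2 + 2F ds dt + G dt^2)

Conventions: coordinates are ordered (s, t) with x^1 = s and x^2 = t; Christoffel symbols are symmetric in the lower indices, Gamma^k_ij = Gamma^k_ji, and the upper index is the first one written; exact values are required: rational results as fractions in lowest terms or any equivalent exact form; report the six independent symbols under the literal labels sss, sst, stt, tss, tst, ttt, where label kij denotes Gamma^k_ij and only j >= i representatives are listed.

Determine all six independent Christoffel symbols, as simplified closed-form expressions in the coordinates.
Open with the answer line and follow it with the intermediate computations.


Answer: Gamma_sss = (9504*s^2 - 25272*s*t + 2896*s + 8748*t^2 - 1620*t)/(2896*s^2 - 3240*s*t + 9477*t^2 + 532), Gamma_sst = (-4788*s + 10773*t)/(2896*s^2 - 3240*s*t + 9477*t^2 + 532), Gamma_stt = 1596/(2896*s^2 - 3240*s*t + 9477*t^2 + 532), Gamma_tss = (25920*s^3 - 81648*s^2*t + 78732*s*t^2 + 864*s*t + 1296*s - 59049*t^3 - 17496*t^2 - 2916*t - 1056)/(2896*s^2 - 3240*s*t + 9477*t^2 + 532), Gamma_tst = (-9504*s^2 + 25272*s*t - 8748*t^2)/(2896*s^2 - 3240*s*t + 9477*t^2 + 532), Gamma_ttt = (3168*s - 1296*t)/(2896*s^2 - 3240*s*t + 9477*t^2 + 532)

E = 1/4 + (81/16)*t^2 - (9/2)*s*t + 5*s^2; F = (3/4)*t - (11/6)*s; G = 133/144
Gamma^k_ij = (1/2) g^{kl} (d_i g_jl + d_j g_il - d_l g_ij), with g^inv = (1/(EG-F^2)) [[G, -F], [-F, E]]
first partials: E_s = -(9/2)*t + 10*s, E_t = (81/8)*t - (9/2)*s, F_s = -11/6, F_t = 3/4, G_s = 0, G_t = 0
D = EG - F^2 = 133/576 + (1053/256)*t^2 - (45/32)*s*t + (181/144)*s^2
expanded: Gamma^s_ss = (G E_s - 2F F_s + F E_t)/(2D), Gamma^s_st = (G E_t - F G_s)/(2D), Gamma^s_tt = (2G F_t - G G_s - F G_t)/(2D), Gamma^t_ss = (2E F_s - E E_t - F E_s)/(2D), Gamma^t_st = (E G_s - F E_t)/(2D), Gamma^t_tt = (E G_t - 2F F_t + F G_s)/(2D); substitute and cancel common factors


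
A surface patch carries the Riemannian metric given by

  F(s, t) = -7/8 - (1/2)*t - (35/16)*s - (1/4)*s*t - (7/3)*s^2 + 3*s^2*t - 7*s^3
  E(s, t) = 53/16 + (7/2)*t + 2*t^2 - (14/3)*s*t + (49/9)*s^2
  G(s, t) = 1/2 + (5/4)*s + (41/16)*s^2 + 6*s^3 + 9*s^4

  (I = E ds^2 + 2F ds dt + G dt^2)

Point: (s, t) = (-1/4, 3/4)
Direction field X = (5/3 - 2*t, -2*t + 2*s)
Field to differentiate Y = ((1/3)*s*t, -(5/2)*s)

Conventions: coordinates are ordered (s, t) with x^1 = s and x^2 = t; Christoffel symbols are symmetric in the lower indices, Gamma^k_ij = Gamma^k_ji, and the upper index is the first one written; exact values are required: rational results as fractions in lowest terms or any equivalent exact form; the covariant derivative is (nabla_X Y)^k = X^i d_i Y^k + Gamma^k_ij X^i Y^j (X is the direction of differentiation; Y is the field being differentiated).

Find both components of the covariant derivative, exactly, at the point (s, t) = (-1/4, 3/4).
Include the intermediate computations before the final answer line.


E = 149/18, F = -53/96, G = 37/128 at the point
E_s = -56/9, E_t = 23/3, F_s = -175/48, F_t = -1/4, G_s = 17/32, G_t = 0
EG - F^2 = 19243/9216;  g^inv = (9216/19243) * [[37/128, 53/96], [53/96, 149/18]]
first-kind symbols [ij,l] = (1/2)(d_i g_jl + d_j g_il - d_l g_ij): [ss,s] = E_s/2 = -28/9, [ss,t] = F_s - E_t/2 = -359/48, [st,s] = E_t/2 = 23/6, [st,t] = G_s/2 = 17/64, [tt,s] = F_t - G_s/2 = -33/64, [tt,t] = G_t/2 = 0
Gamma^s_ij = (G*[ij,s] - F*[ij,t])/(EG - F^2), Gamma^t_ij = (E*[ij,t] - F*[ij,s])/(EG - F^2)
Gamma_sss = -46342/19243, Gamma_sst = 23127/38486, Gamma_stt = -10989/153944, Gamma_tss = -586400/19243, Gamma_tst = 39768/19243, Gamma_ttt = -5247/38486
X = (1/6, -2), Y = (-1/16, 5/8) at the point

Answer: (nabla_X Y)^s = 141739/307888, (nabla_X Y)^t = 251599/461832


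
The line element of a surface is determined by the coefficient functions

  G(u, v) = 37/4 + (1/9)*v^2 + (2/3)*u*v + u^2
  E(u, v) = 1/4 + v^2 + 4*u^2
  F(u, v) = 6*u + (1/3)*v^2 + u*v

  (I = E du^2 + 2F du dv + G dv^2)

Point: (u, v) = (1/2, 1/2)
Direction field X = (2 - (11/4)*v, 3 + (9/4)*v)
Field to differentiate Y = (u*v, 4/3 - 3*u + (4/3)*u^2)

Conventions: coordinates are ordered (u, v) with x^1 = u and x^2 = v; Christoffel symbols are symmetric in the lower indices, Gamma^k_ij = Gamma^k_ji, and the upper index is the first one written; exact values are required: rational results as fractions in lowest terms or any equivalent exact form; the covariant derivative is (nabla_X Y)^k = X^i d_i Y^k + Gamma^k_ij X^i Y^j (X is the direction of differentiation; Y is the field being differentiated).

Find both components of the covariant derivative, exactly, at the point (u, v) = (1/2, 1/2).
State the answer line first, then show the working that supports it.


Answer: (nabla_X Y)^u = 26805/7904, (nabla_X Y)^v = -7117/5928

E = 3/2, F = 10/3, G = 349/36 at the point
E_u = 4, E_v = 1, F_u = 13/2, F_v = 5/6, G_u = 4/3, G_v = 4/9
EG - F^2 = 247/72;  g^inv = (72/247) * [[349/36, -10/3], [-10/3, 3/2]]
first-kind symbols [ij,l] = (1/2)(d_i g_jl + d_j g_il - d_l g_ij): [uu,u] = E_u/2 = 2, [uu,v] = F_u - E_v/2 = 6, [uv,u] = E_v/2 = 1/2, [uv,v] = G_u/2 = 2/3, [vv,u] = F_v - G_u/2 = 1/6, [vv,v] = G_v/2 = 2/9
Gamma^u_ij = (G*[ij,u] - F*[ij,v])/(EG - F^2), Gamma^v_ij = (E*[ij,v] - F*[ij,u])/(EG - F^2)
Gamma_uuu = -44/247, Gamma_uuv = 189/247, Gamma_uvv = 63/247, Gamma_vuu = 168/247, Gamma_vuv = -48/247, Gamma_vvv = -16/247
X = (5/8, 33/8), Y = (1/4, 1/6) at the point


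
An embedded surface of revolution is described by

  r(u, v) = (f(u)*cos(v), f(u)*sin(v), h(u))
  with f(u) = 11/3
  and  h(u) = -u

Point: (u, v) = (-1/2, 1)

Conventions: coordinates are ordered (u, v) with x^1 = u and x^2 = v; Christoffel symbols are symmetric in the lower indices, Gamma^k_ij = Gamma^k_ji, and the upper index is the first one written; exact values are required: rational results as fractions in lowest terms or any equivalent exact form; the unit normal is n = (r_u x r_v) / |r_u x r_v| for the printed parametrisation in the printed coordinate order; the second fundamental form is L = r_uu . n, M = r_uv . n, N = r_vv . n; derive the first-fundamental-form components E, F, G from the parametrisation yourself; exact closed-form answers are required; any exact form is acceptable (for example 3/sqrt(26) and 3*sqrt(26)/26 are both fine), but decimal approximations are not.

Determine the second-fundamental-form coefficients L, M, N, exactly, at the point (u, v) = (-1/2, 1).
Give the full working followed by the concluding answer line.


f = 11/3, f' = 0, f'' = 0, h' = -1, h'' = 0
E = 1, F = 0, G = 121/9; answer radicand W^2 = 1
unnormalised second-form numerators: l = 0, m = 0, n = -11/3; L = l/sqrt(1), and similarly M = m/sqrt(W^2), N = n/sqrt(W^2)

Answer: L = 0, M = 0, N = -11/3


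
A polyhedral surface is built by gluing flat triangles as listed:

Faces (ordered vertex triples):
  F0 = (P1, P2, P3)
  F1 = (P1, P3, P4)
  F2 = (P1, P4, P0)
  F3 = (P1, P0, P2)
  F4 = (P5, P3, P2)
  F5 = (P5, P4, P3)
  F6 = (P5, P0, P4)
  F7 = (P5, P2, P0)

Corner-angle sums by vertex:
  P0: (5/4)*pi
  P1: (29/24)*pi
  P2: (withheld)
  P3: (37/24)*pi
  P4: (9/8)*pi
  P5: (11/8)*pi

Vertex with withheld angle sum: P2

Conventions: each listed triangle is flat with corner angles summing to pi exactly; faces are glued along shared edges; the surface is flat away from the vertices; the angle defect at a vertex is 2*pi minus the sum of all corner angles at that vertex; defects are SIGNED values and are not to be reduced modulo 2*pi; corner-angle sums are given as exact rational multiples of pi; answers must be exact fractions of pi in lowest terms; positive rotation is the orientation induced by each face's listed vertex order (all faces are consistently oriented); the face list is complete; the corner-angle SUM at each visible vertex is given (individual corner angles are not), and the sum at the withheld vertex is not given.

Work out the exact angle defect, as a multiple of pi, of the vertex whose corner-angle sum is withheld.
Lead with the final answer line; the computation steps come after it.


Answer: defect(P2) = pi/2

V = 6, E = 12, F = 8; chi = V - E + F = 2
Gauss-Bonnet: total defect = 2*pi*chi = 4*pi; visible defects sum to (7/2)*pi


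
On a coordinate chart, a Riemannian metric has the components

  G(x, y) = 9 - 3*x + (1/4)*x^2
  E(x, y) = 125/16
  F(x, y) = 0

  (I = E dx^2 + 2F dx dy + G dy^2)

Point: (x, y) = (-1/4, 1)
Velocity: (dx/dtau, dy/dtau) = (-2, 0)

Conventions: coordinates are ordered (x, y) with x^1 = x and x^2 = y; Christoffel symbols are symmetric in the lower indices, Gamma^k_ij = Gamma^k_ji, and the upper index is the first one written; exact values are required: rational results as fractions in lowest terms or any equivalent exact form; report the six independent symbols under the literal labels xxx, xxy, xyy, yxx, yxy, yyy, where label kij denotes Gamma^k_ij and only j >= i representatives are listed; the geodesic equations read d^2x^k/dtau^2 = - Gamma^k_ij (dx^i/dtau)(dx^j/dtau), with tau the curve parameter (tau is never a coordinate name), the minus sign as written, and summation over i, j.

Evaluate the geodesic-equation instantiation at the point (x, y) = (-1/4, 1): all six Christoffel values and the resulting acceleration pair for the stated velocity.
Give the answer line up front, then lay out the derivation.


Answer: Gamma_xxx = 0, Gamma_xxy = 0, Gamma_xyy = 1/5, Gamma_yxx = 0, Gamma_yxy = -4/25, Gamma_yyy = 0; accelerations (d^2x/dtau^2, d^2y/dtau^2) = (0, 0)

E = 125/16, F = 0, G = 625/64 at the point
E_x = 0, E_y = 0, F_x = 0, F_y = 0, G_x = -25/8, G_y = 0
EG - F^2 = 78125/1024;  g^inv = (1024/78125) * [[625/64, 0], [0, 125/16]]
first-kind symbols [ij,l] = (1/2)(d_i g_jl + d_j g_il - d_l g_ij): [xx,x] = E_x/2 = 0, [xx,y] = F_x - E_y/2 = 0, [xy,x] = E_y/2 = 0, [xy,y] = G_x/2 = -25/16, [yy,x] = F_y - G_x/2 = 25/16, [yy,y] = G_y/2 = 0
Gamma^x_ij = (G*[ij,x] - F*[ij,y])/(EG - F^2), Gamma^y_ij = (E*[ij,y] - F*[ij,x])/(EG - F^2)
Gamma_xxx = 0, Gamma_xxy = 0, Gamma_xyy = 1/5, Gamma_yxx = 0, Gamma_yxy = -4/25, Gamma_yyy = 0
d^2x/dtau^2 = -(Gamma_xxx*(-2)^2 + 2*Gamma_xxy*(-2)*(0) + Gamma_xyy*(0)^2) = 0
d^2y/dtau^2 = -(Gamma_yxx*(-2)^2 + 2*Gamma_yxy*(-2)*(0) + Gamma_yyy*(0)^2) = 0


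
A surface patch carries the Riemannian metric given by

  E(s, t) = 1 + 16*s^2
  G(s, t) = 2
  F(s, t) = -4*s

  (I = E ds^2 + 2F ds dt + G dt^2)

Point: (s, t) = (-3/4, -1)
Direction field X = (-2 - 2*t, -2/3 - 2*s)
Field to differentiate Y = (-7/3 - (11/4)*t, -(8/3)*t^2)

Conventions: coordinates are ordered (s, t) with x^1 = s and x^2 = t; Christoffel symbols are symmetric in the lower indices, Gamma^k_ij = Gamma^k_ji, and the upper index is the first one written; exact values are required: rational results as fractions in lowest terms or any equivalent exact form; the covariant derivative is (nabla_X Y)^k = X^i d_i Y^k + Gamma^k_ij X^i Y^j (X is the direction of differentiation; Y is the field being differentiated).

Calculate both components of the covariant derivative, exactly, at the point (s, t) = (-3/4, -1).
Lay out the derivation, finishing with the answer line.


E = 10, F = 3, G = 2 at the point
E_s = -24, E_t = 0, F_s = -4, F_t = 0, G_s = 0, G_t = 0
EG - F^2 = 11;  g^inv = (1/11) * [[2, -3], [-3, 10]]
first-kind symbols [ij,l] = (1/2)(d_i g_jl + d_j g_il - d_l g_ij): [ss,s] = E_s/2 = -12, [ss,t] = F_s - E_t/2 = -4, [st,s] = E_t/2 = 0, [st,t] = G_s/2 = 0, [tt,s] = F_t - G_s/2 = 0, [tt,t] = G_t/2 = 0
Gamma^s_ij = (G*[ij,s] - F*[ij,t])/(EG - F^2), Gamma^t_ij = (E*[ij,t] - F*[ij,s])/(EG - F^2)
Gamma_sss = -12/11, Gamma_sst = 0, Gamma_stt = 0, Gamma_tss = -4/11, Gamma_tst = 0, Gamma_ttt = 0
X = (0, 5/6), Y = (5/12, -8/3) at the point

Answer: (nabla_X Y)^s = -55/24, (nabla_X Y)^t = 40/9


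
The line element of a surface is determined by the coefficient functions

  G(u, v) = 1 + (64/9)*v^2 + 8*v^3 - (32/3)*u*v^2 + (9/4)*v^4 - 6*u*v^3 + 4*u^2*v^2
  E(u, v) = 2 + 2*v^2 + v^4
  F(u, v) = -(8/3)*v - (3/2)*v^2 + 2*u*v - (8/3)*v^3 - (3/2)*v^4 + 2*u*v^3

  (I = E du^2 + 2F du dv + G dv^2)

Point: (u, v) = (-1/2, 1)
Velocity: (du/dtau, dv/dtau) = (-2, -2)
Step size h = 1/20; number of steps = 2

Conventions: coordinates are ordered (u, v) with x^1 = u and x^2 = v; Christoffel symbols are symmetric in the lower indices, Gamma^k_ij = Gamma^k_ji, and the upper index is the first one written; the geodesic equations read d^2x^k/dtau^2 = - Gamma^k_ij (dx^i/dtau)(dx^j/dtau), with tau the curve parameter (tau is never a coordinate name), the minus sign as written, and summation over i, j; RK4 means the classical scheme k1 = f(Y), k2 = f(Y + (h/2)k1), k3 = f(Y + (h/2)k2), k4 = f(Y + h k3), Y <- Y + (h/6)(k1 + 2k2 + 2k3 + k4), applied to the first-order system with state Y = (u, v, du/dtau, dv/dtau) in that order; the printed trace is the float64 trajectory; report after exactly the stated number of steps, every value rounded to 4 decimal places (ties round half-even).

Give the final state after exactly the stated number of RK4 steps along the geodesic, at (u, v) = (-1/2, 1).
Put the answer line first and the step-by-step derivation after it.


Answer: u = -0.6956, v = 0.7886, du/dtau = -1.8979, dv/dtau = -2.2634

f(Y) = (du/dtau, dv/dtau, -Gamma^u_ij Y'^i Y'^j, -Gamma^v_ij Y'^i Y'^j) with the Gammas evaluated at the stage position; h = 0.050000; intermediate values shown to 6 dp
step 0: u = -0.5000, v = 1.0000, du/dtau = -2.0000, dv/dtau = -2.0000
step 1:
  k1: at (u, v) = (-0.500000, 1.000000), (du/dtau, dv/dtau) = (-2.000000, -2.000000); Gamma_uuu = 0.000000, Gamma_uuv = 0.126205, Gamma_uvv = -0.420684, Gamma_vuu = 0.000000, Gamma_vuv = -0.326030, Gamma_vvv = 1.086766; k1 = (-2.000000, -2.000000, 0.673094, -1.738826)
  k2: at (u, v) = (-0.550000, 0.950000), (du/dtau, dv/dtau) = (-1.983173, -2.043471); Gamma_uuu = 0.000000, Gamma_uuv = 0.124884, Gamma_uvv = -0.434902, Gamma_vuu = 0.000000, Gamma_vuv = -0.323751, Gamma_vvv = 1.127449; k2 = (-1.983173, -2.043471, 0.803855, -2.083932)
  k3: at (u, v) = (-0.549579, 0.948913), (du/dtau, dv/dtau) = (-1.979904, -2.052098); Gamma_uuu = 0.000000, Gamma_uuv = 0.124979, Gamma_uvv = -0.435463, Gamma_vuu = 0.000000, Gamma_vuv = -0.323826, Gamma_vvv = 1.128300; k3 = (-1.979904, -2.052098, 0.818211, -2.120014)
  k4: at (u, v) = (-0.598995, 0.897395), (du/dtau, dv/dtau) = (-1.959089, -2.106001); Gamma_uuu = 0.000000, Gamma_uuv = 0.124025, Gamma_uvv = -0.453096, Gamma_vuu = 0.000000, Gamma_vuv = -0.321247, Gamma_vvv = 1.173602; k4 = (-1.959089, -2.106001, 0.986174, -2.554371)
  Y <- Y + (h/6)(k1 + 2k2 + 2k3 + k4): u = -0.5990, v = 0.8975, du/dtau = -1.9591, dv/dtau = -2.1058
step 2:
  k1: at (u, v) = (-0.599044, 0.897524), (du/dtau, dv/dtau) = (-1.959138, -2.105842); Gamma_uuu = 0.000000, Gamma_uuv = 0.124013, Gamma_uvv = -0.453022, Gamma_vuu = 0.000000, Gamma_vuv = -0.321240, Gamma_vvv = 1.173493; k1 = (-1.959138, -2.105842, 0.985691, -2.553300)
  k2: at (u, v) = (-0.648022, 0.844878), (du/dtau, dv/dtau) = (-1.934496, -2.169675); Gamma_uuu = 0.000000, Gamma_uuv = 0.123429, Gamma_uvv = -0.474601, Gamma_vuu = 0.000000, Gamma_vuv = -0.318236, Gamma_vvv = 1.223662; k2 = (-1.934496, -2.169675, 1.198061, -3.088958)
  k3: at (u, v) = (-0.647406, 0.843282), (du/dtau, dv/dtau) = (-1.929187, -2.183066); Gamma_uuu = 0.000000, Gamma_uuv = 0.123581, Gamma_uvv = -0.475643, Gamma_vuu = 0.000000, Gamma_vuv = -0.318306, Gamma_vvv = 1.225111; k3 = (-1.929187, -2.183066, 1.225879, -3.157488)
  k4: at (u, v) = (-0.695503, 0.788371), (du/dtau, dv/dtau) = (-1.897844, -2.263717); Gamma_uuu = 0.000000, Gamma_uuv = 0.123534, Gamma_uvv = -0.503212, Gamma_vuu = 0.000000, Gamma_vuv = -0.314734, Gamma_vvv = 1.282055; k4 = (-1.897844, -2.263717, 1.517213, -3.865472)
  Y <- Y + (h/6)(k1 + 2k2 + 2k3 + k4): u = -0.6956, v = 0.7886, du/dtau = -1.8979, dv/dtau = -2.2634


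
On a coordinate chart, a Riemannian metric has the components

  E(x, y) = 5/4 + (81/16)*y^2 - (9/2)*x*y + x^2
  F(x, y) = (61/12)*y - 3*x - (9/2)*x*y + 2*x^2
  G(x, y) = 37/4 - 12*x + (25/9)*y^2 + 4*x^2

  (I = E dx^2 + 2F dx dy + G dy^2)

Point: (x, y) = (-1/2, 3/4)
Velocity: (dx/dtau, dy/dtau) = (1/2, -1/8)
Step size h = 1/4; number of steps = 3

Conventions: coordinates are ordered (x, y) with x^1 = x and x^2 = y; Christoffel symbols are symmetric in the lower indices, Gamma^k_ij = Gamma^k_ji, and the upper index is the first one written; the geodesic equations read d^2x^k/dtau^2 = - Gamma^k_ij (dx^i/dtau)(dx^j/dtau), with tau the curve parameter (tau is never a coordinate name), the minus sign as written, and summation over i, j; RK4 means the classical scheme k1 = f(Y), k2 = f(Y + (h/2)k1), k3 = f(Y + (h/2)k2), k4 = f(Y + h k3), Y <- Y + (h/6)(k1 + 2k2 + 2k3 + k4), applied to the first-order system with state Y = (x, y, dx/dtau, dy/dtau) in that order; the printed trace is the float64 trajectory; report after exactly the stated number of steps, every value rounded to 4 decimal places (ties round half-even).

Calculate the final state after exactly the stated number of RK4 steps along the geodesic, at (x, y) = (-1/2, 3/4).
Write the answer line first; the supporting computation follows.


Answer: x = -0.1424, y = 0.7038, dx/dtau = 0.4323, dy/dtau = 0.0145

f(Y) = (dx/dtau, dy/dtau, -Gamma^x_ij Y'^i Y'^j, -Gamma^y_ij Y'^i Y'^j) with the Gammas evaluated at the stage position; h = 0.250000; intermediate values shown to 6 dp
step 0: x = -0.5000, y = 0.7500, dx/dtau = 0.5000, dy/dtau = -0.1250
step 1:
  k1: at (x, y) = (-0.500000, 0.750000), (dx/dtau, dy/dtau) = (0.500000, -0.125000); Gamma_xxx = 1.185566, Gamma_xxy = 2.881315, Gamma_xyy = 5.024271, Gamma_yxx = -1.245677, Gamma_yxy = -1.662308, Gamma_yyy = -1.998523; k1 = (0.500000, -0.125000, -0.014731, 0.134858)
  k2: at (x, y) = (-0.437500, 0.734375), (dx/dtau, dy/dtau) = (0.498159, -0.108143); Gamma_xxx = 1.122448, Gamma_xxy = 2.815753, Gamma_xyy = 4.990217, Gamma_yxx = -1.221255, Gamma_yxy = -1.616947, Gamma_yyy = -1.924620; k2 = (0.498159, -0.108143, -0.033527, 0.151360)
  k3: at (x, y) = (-0.437730, 0.736482), (dx/dtau, dy/dtau) = (0.495809, -0.106080); Gamma_xxx = 1.123359, Gamma_xxy = 2.812641, Gamma_xyy = 4.973318, Gamma_yxx = -1.223148, Gamma_yxy = -1.617355, Gamma_yyy = -1.920905; k3 = (0.495809, -0.106080, -0.036252, 0.152167)
  k4: at (x, y) = (-0.376048, 0.723480), (dx/dtau, dy/dtau) = (0.490937, -0.086958); Gamma_xxx = 1.059587, Gamma_xxy = 2.740713, Gamma_xyy = 4.917621, Gamma_yxx = -1.201209, Gamma_yxy = -1.571783, Gamma_yyy = -1.839733; k4 = (0.490937, -0.086958, -0.058559, 0.169224)
  Y <- Y + (h/6)(k1 + 2k2 + 2k3 + k4): x = -0.3759, y = 0.7233, dx/dtau = 0.4911, dy/dtau = -0.0870
step 2:
  k1: at (x, y) = (-0.375880, 0.723317), (dx/dtau, dy/dtau) = (0.491131, -0.087036); Gamma_xxx = 1.059359, Gamma_xxy = 2.740705, Gamma_xyy = 4.918526, Gamma_yxx = -1.201032, Gamma_yxy = -1.571635, Gamma_yyy = -1.839743; k1 = (0.491131, -0.087036, -0.058478, 0.169275)
  k2: at (x, y) = (-0.314489, 0.712437), (dx/dtau, dy/dtau) = (0.483822, -0.065877); Gamma_xxx = 0.994551, Gamma_xxy = 2.662950, Gamma_xyy = 4.844192, Gamma_yxx = -1.181293, Gamma_yxy = -1.525756, Gamma_yyy = -1.751736; k2 = (0.483822, -0.065877, -0.084080, 0.186864)
  k3: at (x, y) = (-0.315403, 0.715082), (dx/dtau, dy/dtau) = (0.480621, -0.063678); Gamma_xxx = 0.996687, Gamma_xxy = 2.660761, Gamma_xyy = 4.825019, Gamma_yxx = -1.183933, Gamma_yxy = -1.527014, Gamma_yyy = -1.748794; k3 = (0.480621, -0.063678, -0.086931, 0.187107)
  k4: at (x, y) = (-0.255725, 0.707397), (dx/dtau, dy/dtau) = (0.469399, -0.040259); Gamma_xxx = 0.933414, Gamma_xxy = 2.579283, Gamma_xyy = 4.727968, Gamma_yxx = -1.167997, Gamma_yxy = -1.482687, Gamma_yyy = -1.655712; k4 = (0.469399, -0.040259, -0.115843, 0.203996)
  Y <- Y + (h/6)(k1 + 2k2 + 2k3 + k4): x = -0.2555, y = 0.7072, dx/dtau = 0.4696, dy/dtau = -0.0403
step 3:
  k1: at (x, y) = (-0.255488, 0.707216), (dx/dtau, dy/dtau) = (0.469617, -0.040319); Gamma_xxx = 0.933082, Gamma_xxy = 2.579139, Gamma_xyy = 4.728790, Gamma_yxx = -1.167789, Gamma_yxy = -1.482470, Gamma_yyy = -1.655579; k1 = (0.469617, -0.040319, -0.115800, 0.204096)
  k2: at (x, y) = (-0.196786, 0.702176), (dx/dtau, dy/dtau) = (0.455142, -0.014807); Gamma_xxx = 0.870637, Gamma_xxy = 2.494254, Gamma_xyy = 4.612264, Gamma_yxx = -1.155222, Gamma_yxy = -1.439316, Gamma_yyy = -1.557602; k2 = (0.455142, -0.014807, -0.147749, 0.220251)
  k3: at (x, y) = (-0.198595, 0.705365), (dx/dtau, dy/dtau) = (0.451148, -0.012787); Gamma_xxx = 0.874280, Gamma_xxy = 2.493532, Gamma_xyy = 4.591866, Gamma_yxx = -1.158591, Gamma_yxy = -1.441541, Gamma_yyy = -1.556054; k3 = (0.451148, -0.012787, -0.149927, 0.219436)
  k4: at (x, y) = (-0.142701, 0.704019), (dx/dtau, dy/dtau) = (0.432135, 0.014540); Gamma_xxx = 0.815707, Gamma_xxy = 2.408436, Gamma_xyy = 4.454240, Gamma_yxx = -1.150865, Gamma_yxy = -1.401537, Gamma_yyy = -1.456209; k4 = (0.432135, 0.014540, -0.183533, 0.232834)
  Y <- Y + (h/6)(k1 + 2k2 + 2k3 + k4): x = -0.1424, y = 0.7038, dx/dtau = 0.4323, dy/dtau = 0.0145


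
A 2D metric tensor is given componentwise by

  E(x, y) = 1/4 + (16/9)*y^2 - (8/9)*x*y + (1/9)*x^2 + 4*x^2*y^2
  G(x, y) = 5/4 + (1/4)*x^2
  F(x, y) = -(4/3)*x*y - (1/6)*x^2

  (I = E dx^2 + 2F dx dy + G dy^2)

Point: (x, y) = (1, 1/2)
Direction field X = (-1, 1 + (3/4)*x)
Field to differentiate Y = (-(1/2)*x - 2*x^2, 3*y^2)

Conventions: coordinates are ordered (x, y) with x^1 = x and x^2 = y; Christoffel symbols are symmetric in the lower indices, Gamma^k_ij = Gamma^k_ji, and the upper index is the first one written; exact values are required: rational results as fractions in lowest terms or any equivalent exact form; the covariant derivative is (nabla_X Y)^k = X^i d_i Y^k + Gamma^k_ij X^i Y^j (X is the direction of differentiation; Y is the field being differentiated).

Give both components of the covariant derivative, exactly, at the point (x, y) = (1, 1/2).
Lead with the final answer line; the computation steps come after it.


Answer: (nabla_X Y)^x = -71735/4656, (nabla_X Y)^y = -10829/873

E = 49/36, F = -5/6, G = 3/2 at the point
E_x = 16/9, E_y = 44/9, F_x = -1, F_y = -4/3, G_x = 1/2, G_y = 0
EG - F^2 = 97/72;  g^inv = (72/97) * [[3/2, 5/6], [5/6, 49/36]]
first-kind symbols [ij,l] = (1/2)(d_i g_jl + d_j g_il - d_l g_ij): [xx,x] = E_x/2 = 8/9, [xx,y] = F_x - E_y/2 = -31/9, [xy,x] = E_y/2 = 22/9, [xy,y] = G_x/2 = 1/4, [yy,x] = F_y - G_x/2 = -19/12, [yy,y] = G_y/2 = 0
Gamma^x_ij = (G*[ij,x] - F*[ij,y])/(EG - F^2), Gamma^y_ij = (E*[ij,y] - F*[ij,x])/(EG - F^2)
Gamma_xxx = -332/291, Gamma_xxy = 279/97, Gamma_xyy = -171/97, Gamma_yxx = -2558/873, Gamma_yxy = 1027/582, Gamma_yyy = -95/97
X = (-1, 7/4), Y = (-5/2, 3/4) at the point


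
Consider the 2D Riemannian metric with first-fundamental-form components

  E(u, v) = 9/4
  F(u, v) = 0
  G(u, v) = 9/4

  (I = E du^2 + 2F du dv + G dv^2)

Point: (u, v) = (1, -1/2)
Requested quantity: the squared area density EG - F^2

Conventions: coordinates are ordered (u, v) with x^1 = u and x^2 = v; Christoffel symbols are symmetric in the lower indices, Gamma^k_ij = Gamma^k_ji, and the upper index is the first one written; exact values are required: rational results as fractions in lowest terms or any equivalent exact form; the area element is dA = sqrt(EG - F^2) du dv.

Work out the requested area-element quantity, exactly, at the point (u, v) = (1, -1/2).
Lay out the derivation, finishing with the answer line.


E = 9/4, F = 0, G = 9/4; EG - F^2 = 81/16

Answer: EG - F^2 = 81/16


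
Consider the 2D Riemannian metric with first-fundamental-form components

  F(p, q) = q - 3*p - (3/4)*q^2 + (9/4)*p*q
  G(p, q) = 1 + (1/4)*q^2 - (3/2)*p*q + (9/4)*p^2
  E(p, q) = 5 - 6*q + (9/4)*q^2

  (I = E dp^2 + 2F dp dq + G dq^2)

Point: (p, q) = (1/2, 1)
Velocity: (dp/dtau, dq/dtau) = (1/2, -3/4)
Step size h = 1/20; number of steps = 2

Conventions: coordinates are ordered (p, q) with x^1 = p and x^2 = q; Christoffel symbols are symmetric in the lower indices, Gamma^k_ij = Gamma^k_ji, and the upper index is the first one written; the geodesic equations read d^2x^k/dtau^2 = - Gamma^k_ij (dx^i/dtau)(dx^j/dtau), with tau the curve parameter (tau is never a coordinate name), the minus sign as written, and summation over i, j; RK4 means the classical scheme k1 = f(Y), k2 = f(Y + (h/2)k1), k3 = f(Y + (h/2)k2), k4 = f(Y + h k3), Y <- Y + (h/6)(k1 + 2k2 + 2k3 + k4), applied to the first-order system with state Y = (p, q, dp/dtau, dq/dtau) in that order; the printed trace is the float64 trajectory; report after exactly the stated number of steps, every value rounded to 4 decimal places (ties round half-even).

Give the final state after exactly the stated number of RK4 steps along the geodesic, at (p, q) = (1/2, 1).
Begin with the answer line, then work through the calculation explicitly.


Answer: p = 0.5474, q = 0.9264, dp/dtau = 0.4479, dq/dtau = -0.7215

f(Y) = (dp/dtau, dq/dtau, -Gamma^p_ij Y'^i Y'^j, -Gamma^q_ij Y'^i Y'^j) with the Gammas evaluated at the stage position; h = 0.050000; intermediate values shown to 6 dp
step 0: p = 0.5000, q = 1.0000, dp/dtau = 0.5000, dq/dtau = -0.7500
step 1:
  k1: at (p, q) = (0.500000, 1.000000), (dp/dtau, dq/dtau) = (0.500000, -0.750000); Gamma_ppp = 0.000000, Gamma_ppq = -0.571429, Gamma_pqq = 0.190476, Gamma_qpp = 0.000000, Gamma_qpq = 0.285714, Gamma_qqq = -0.095238; k1 = (0.500000, -0.750000, -0.535714, 0.267857)
  k2: at (p, q) = (0.512500, 0.981250), (dp/dtau, dq/dtau) = (0.486607, -0.743304); Gamma_ppp = 0.000000, Gamma_ppq = -0.584093, Gamma_pqq = 0.194698, Gamma_qpp = 0.000000, Gamma_qpq = 0.307599, Gamma_qqq = -0.102533; k2 = (0.486607, -0.743304, -0.530100, 0.279165)
  k3: at (p, q) = (0.512165, 0.981417), (dp/dtau, dq/dtau) = (0.486748, -0.743021); Gamma_ppp = 0.000000, Gamma_ppq = -0.584070, Gamma_pqq = 0.194690, Gamma_qpp = 0.000000, Gamma_qpq = 0.307085, Gamma_qqq = -0.102362; k3 = (0.486748, -0.743021, -0.529958, 0.278635)
  k4: at (p, q) = (0.524337, 0.962849), (dp/dtau, dq/dtau) = (0.473502, -0.736068); Gamma_ppp = 0.000000, Gamma_ppq = -0.594611, Gamma_pqq = 0.198204, Gamma_qpp = 0.000000, Gamma_qpq = 0.326429, Gamma_qqq = -0.108810; k4 = (0.473502, -0.736068, -0.521866, 0.286493)
  Y <- Y + (h/6)(k1 + 2k2 + 2k3 + k4): p = 0.5243, q = 0.9628, dp/dtau = 0.4735, dq/dtau = -0.7361
step 2:
  k1: at (p, q) = (0.524335, 0.962844), (dp/dtau, dq/dtau) = (0.473519, -0.736084); Gamma_ppp = 0.000000, Gamma_ppq = -0.594616, Gamma_pqq = 0.198205, Gamma_qpp = 0.000000, Gamma_qpq = 0.326426, Gamma_qqq = -0.108809; k1 = (0.473519, -0.736084, -0.521898, 0.286506)
  k2: at (p, q) = (0.536173, 0.944442), (dp/dtau, dq/dtau) = (0.460472, -0.728921); Gamma_ppp = 0.000000, Gamma_ppq = -0.603231, Gamma_pqq = 0.201077, Gamma_qpp = 0.000000, Gamma_qpq = 0.343362, Gamma_qqq = -0.114454; k2 = (0.460472, -0.728921, -0.511783, 0.291310)
  k3: at (p, q) = (0.535847, 0.944621), (dp/dtau, dq/dtau) = (0.460725, -0.728801); Gamma_ppp = 0.000000, Gamma_ppq = -0.603243, Gamma_pqq = 0.201081, Gamma_qpp = 0.000000, Gamma_qpq = 0.342929, Gamma_qqq = -0.114310; k3 = (0.460725, -0.728801, -0.511914, 0.291010)
  k4: at (p, q) = (0.547371, 0.926404), (dp/dtau, dq/dtau) = (0.447923, -0.721533); Gamma_ppp = 0.000000, Gamma_ppq = -0.610133, Gamma_pqq = 0.203378, Gamma_qpp = 0.000000, Gamma_qpq = 0.357702, Gamma_qqq = -0.119234; k4 = (0.447923, -0.721533, -0.500261, 0.293287)
  Y <- Y + (h/6)(k1 + 2k2 + 2k3 + k4): p = 0.5474, q = 0.9264, dp/dtau = 0.4479, dq/dtau = -0.7215


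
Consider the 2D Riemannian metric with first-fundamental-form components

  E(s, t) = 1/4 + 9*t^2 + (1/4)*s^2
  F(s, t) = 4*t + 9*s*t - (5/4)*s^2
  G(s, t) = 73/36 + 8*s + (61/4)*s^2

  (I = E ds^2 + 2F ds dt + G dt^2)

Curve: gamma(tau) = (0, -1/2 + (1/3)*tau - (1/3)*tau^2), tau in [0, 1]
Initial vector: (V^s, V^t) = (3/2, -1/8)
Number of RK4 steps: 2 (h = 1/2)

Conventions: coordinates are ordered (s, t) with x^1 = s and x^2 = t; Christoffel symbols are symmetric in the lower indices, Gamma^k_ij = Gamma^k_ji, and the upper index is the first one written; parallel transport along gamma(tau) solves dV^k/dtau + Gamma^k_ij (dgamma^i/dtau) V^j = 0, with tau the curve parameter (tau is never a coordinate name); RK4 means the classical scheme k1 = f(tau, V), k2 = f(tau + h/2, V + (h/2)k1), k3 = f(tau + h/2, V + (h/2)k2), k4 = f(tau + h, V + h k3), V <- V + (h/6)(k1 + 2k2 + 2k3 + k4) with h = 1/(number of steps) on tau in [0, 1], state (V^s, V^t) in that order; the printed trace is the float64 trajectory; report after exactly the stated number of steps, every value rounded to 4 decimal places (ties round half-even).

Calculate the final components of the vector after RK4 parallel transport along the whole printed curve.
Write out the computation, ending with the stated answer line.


gamma'(tau) = (0, 1/3 - (2/3)*tau); f(tau, V)^k = -Gamma^k_ij(gamma(tau)) gamma'^i(tau) V^j; h = 1/2; intermediate values shown to 6 dp
curve data and Christoffel symbols at the stage parameters:
  tau = 0.000000: gamma = (0.000000, -0.500000), gamma' = (0.000000, 0.333333); Gamma_sss = 0.000000, Gamma_sst = -1.051948, Gamma_stt = 0.000000, Gamma_tss = 0.000000, Gamma_tst = 0.935065, Gamma_ttt = 0.000000
  tau = 0.250000: gamma = (0.000000, -0.437500), gamma' = (0.000000, 0.166667); Gamma_sss = 0.000000, Gamma_sst = -1.049878, Gamma_stt = 0.000000, Gamma_tss = 0.000000, Gamma_tst = 1.066543, Gamma_ttt = 0.000000
  tau = 0.500000: gamma = (0.000000, -0.416667), gamma' = (0.000000, 0.000000); Gamma_sss = 0.000000, Gamma_sst = -1.044487, Gamma_stt = 0.000000, Gamma_tss = 0.000000, Gamma_tst = 1.114120, Gamma_ttt = 0.000000
  tau = 0.750000: gamma = (0.000000, -0.437500), gamma' = (0.000000, -0.166667); Gamma_sss = 0.000000, Gamma_sst = -1.049878, Gamma_stt = 0.000000, Gamma_tss = 0.000000, Gamma_tst = 1.066543, Gamma_ttt = 0.000000
  tau = 1.000000: gamma = (0.000000, -0.500000), gamma' = (0.000000, -0.333333); Gamma_sss = 0.000000, Gamma_sst = -1.051948, Gamma_stt = 0.000000, Gamma_tss = 0.000000, Gamma_tst = 0.935065, Gamma_ttt = 0.000000
step 0: V^s = 1.5000, V^t = -0.1250
step 1: k1 = (0.525974, -0.467532), k2 = (0.285478, -0.290010), k3 = (0.274958, -0.279322), k4 = (0.000000, 0.000000); V <- V + (h/6)(k1 + 2k2 + 2k3 + k4): V^s = 1.6372, V^t = -0.2588
step 2: k1 = (0.000000, 0.000000), k2 = (-0.286483, 0.291031), k3 = (-0.273951, 0.278300), k4 = (-0.526066, 0.467614); V <- V + (h/6)(k1 + 2k2 + 2k3 + k4): V^s = 1.5000, V^t = -0.1250

Answer: V^s = 1.5000, V^t = -0.1250


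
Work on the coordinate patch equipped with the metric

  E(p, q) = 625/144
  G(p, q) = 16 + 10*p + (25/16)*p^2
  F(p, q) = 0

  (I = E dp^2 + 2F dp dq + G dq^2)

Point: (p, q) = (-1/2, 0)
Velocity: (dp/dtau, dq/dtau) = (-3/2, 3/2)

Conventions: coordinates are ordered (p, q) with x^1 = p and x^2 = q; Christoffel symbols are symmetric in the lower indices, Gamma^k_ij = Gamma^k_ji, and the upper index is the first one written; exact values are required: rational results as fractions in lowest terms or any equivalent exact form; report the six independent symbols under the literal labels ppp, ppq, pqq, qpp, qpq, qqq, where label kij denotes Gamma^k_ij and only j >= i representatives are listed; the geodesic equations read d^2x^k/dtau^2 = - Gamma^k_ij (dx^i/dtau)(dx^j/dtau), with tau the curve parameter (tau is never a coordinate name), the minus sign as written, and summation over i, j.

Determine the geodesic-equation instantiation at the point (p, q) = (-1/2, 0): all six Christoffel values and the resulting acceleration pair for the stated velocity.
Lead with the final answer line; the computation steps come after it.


Answer: Gamma_ppp = 0, Gamma_ppq = 0, Gamma_pqq = -243/250, Gamma_qpp = 0, Gamma_qpq = 10/27, Gamma_qqq = 0; accelerations (d^2p/dtau^2, d^2q/dtau^2) = (2187/1000, 5/3)

E = 625/144, F = 0, G = 729/64 at the point
E_p = 0, E_q = 0, F_p = 0, F_q = 0, G_p = 135/16, G_q = 0
EG - F^2 = 50625/1024;  g^inv = (1024/50625) * [[729/64, 0], [0, 625/144]]
first-kind symbols [ij,l] = (1/2)(d_i g_jl + d_j g_il - d_l g_ij): [pp,p] = E_p/2 = 0, [pp,q] = F_p - E_q/2 = 0, [pq,p] = E_q/2 = 0, [pq,q] = G_p/2 = 135/32, [qq,p] = F_q - G_p/2 = -135/32, [qq,q] = G_q/2 = 0
Gamma^p_ij = (G*[ij,p] - F*[ij,q])/(EG - F^2), Gamma^q_ij = (E*[ij,q] - F*[ij,p])/(EG - F^2)
Gamma_ppp = 0, Gamma_ppq = 0, Gamma_pqq = -243/250, Gamma_qpp = 0, Gamma_qpq = 10/27, Gamma_qqq = 0
d^2p/dtau^2 = -(Gamma_ppp*(-3/2)^2 + 2*Gamma_ppq*(-3/2)*(3/2) + Gamma_pqq*(3/2)^2) = 2187/1000
d^2q/dtau^2 = -(Gamma_qpp*(-3/2)^2 + 2*Gamma_qpq*(-3/2)*(3/2) + Gamma_qqq*(3/2)^2) = 5/3


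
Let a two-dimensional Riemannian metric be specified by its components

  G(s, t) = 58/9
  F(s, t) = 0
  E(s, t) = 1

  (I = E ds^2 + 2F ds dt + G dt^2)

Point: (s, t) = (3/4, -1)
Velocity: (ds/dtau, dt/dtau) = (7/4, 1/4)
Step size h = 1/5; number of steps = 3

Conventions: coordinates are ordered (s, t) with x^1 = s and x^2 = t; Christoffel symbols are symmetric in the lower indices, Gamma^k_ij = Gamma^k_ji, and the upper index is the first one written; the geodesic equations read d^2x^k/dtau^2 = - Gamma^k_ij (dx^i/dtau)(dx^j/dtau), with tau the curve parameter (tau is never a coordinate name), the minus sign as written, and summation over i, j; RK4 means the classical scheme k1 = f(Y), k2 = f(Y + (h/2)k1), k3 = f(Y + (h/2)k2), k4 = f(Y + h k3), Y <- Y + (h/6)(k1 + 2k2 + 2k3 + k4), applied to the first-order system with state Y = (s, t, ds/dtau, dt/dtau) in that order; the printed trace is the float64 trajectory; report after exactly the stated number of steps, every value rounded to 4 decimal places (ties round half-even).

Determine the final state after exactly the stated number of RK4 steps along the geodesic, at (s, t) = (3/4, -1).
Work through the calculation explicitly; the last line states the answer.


f(Y) = (ds/dtau, dt/dtau, -Gamma^s_ij Y'^i Y'^j, -Gamma^t_ij Y'^i Y'^j) with the Gammas evaluated at the stage position; h = 0.200000; intermediate values shown to 6 dp
step 0: s = 0.7500, t = -1.0000, ds/dtau = 1.7500, dt/dtau = 0.2500
step 1:
  k1: at (s, t) = (0.750000, -1.000000), (ds/dtau, dt/dtau) = (1.750000, 0.250000); Gamma_sss = 0.000000, Gamma_sst = 0.000000, Gamma_stt = 0.000000, Gamma_tss = 0.000000, Gamma_tst = 0.000000, Gamma_ttt = 0.000000; k1 = (1.750000, 0.250000, 0.000000, 0.000000)
  k2: at (s, t) = (0.925000, -0.975000), (ds/dtau, dt/dtau) = (1.750000, 0.250000); Gamma_sss = 0.000000, Gamma_sst = 0.000000, Gamma_stt = 0.000000, Gamma_tss = 0.000000, Gamma_tst = 0.000000, Gamma_ttt = 0.000000; k2 = (1.750000, 0.250000, 0.000000, 0.000000)
  k3: at (s, t) = (0.925000, -0.975000), (ds/dtau, dt/dtau) = (1.750000, 0.250000); Gamma_sss = 0.000000, Gamma_sst = 0.000000, Gamma_stt = 0.000000, Gamma_tss = 0.000000, Gamma_tst = 0.000000, Gamma_ttt = 0.000000; k3 = (1.750000, 0.250000, 0.000000, 0.000000)
  k4: at (s, t) = (1.100000, -0.950000), (ds/dtau, dt/dtau) = (1.750000, 0.250000); Gamma_sss = 0.000000, Gamma_sst = 0.000000, Gamma_stt = 0.000000, Gamma_tss = 0.000000, Gamma_tst = 0.000000, Gamma_ttt = 0.000000; k4 = (1.750000, 0.250000, 0.000000, 0.000000)
  Y <- Y + (h/6)(k1 + 2k2 + 2k3 + k4): s = 1.1000, t = -0.9500, ds/dtau = 1.7500, dt/dtau = 0.2500
step 2:
  k1: at (s, t) = (1.100000, -0.950000), (ds/dtau, dt/dtau) = (1.750000, 0.250000); Gamma_sss = 0.000000, Gamma_sst = 0.000000, Gamma_stt = 0.000000, Gamma_tss = 0.000000, Gamma_tst = 0.000000, Gamma_ttt = 0.000000; k1 = (1.750000, 0.250000, 0.000000, 0.000000)
  k2: at (s, t) = (1.275000, -0.925000), (ds/dtau, dt/dtau) = (1.750000, 0.250000); Gamma_sss = 0.000000, Gamma_sst = 0.000000, Gamma_stt = 0.000000, Gamma_tss = 0.000000, Gamma_tst = 0.000000, Gamma_ttt = 0.000000; k2 = (1.750000, 0.250000, 0.000000, 0.000000)
  k3: at (s, t) = (1.275000, -0.925000), (ds/dtau, dt/dtau) = (1.750000, 0.250000); Gamma_sss = 0.000000, Gamma_sst = 0.000000, Gamma_stt = 0.000000, Gamma_tss = 0.000000, Gamma_tst = 0.000000, Gamma_ttt = 0.000000; k3 = (1.750000, 0.250000, 0.000000, 0.000000)
  k4: at (s, t) = (1.450000, -0.900000), (ds/dtau, dt/dtau) = (1.750000, 0.250000); Gamma_sss = 0.000000, Gamma_sst = 0.000000, Gamma_stt = 0.000000, Gamma_tss = 0.000000, Gamma_tst = 0.000000, Gamma_ttt = 0.000000; k4 = (1.750000, 0.250000, 0.000000, 0.000000)
  Y <- Y + (h/6)(k1 + 2k2 + 2k3 + k4): s = 1.4500, t = -0.9000, ds/dtau = 1.7500, dt/dtau = 0.2500
step 3:
  k1: at (s, t) = (1.450000, -0.900000), (ds/dtau, dt/dtau) = (1.750000, 0.250000); Gamma_sss = 0.000000, Gamma_sst = 0.000000, Gamma_stt = 0.000000, Gamma_tss = 0.000000, Gamma_tst = 0.000000, Gamma_ttt = 0.000000; k1 = (1.750000, 0.250000, 0.000000, 0.000000)
  k2: at (s, t) = (1.625000, -0.875000), (ds/dtau, dt/dtau) = (1.750000, 0.250000); Gamma_sss = 0.000000, Gamma_sst = 0.000000, Gamma_stt = 0.000000, Gamma_tss = 0.000000, Gamma_tst = 0.000000, Gamma_ttt = 0.000000; k2 = (1.750000, 0.250000, 0.000000, 0.000000)
  k3: at (s, t) = (1.625000, -0.875000), (ds/dtau, dt/dtau) = (1.750000, 0.250000); Gamma_sss = 0.000000, Gamma_sst = 0.000000, Gamma_stt = 0.000000, Gamma_tss = 0.000000, Gamma_tst = 0.000000, Gamma_ttt = 0.000000; k3 = (1.750000, 0.250000, 0.000000, 0.000000)
  k4: at (s, t) = (1.800000, -0.850000), (ds/dtau, dt/dtau) = (1.750000, 0.250000); Gamma_sss = 0.000000, Gamma_sst = 0.000000, Gamma_stt = 0.000000, Gamma_tss = 0.000000, Gamma_tst = 0.000000, Gamma_ttt = 0.000000; k4 = (1.750000, 0.250000, 0.000000, 0.000000)
  Y <- Y + (h/6)(k1 + 2k2 + 2k3 + k4): s = 1.8000, t = -0.8500, ds/dtau = 1.7500, dt/dtau = 0.2500

Answer: s = 1.8000, t = -0.8500, ds/dtau = 1.7500, dt/dtau = 0.2500
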